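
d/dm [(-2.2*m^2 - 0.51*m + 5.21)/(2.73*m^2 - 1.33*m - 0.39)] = (4.3183*m^2 - 26.7306*m + 7.1282)/(7.4529*m^4 - 7.2618*m^3 - 0.3605*m^2 + 1.0374*m + 0.1521)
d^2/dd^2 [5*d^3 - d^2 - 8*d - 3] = 30*d - 2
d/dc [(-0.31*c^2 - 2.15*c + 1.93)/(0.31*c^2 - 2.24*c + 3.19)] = (1.3609*c^2 - 3.1744*c - 2.5353)/(0.0961*c^4 - 1.3888*c^3 + 6.9954*c^2 - 14.2912*c + 10.1761)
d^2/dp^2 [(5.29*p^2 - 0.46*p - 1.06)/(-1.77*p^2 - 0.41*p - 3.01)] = (10.560174*p^3 + 189.026442*p^2 - 10.089*p - 107.929582)/(5.545233*p^6 + 3.853467*p^5 + 29.182698*p^4 + 13.175063*p^3 + 49.627074*p^2 + 11.143923*p + 27.270901)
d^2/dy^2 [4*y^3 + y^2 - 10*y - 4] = 24*y + 2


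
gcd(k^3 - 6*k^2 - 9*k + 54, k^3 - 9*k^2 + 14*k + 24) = k - 6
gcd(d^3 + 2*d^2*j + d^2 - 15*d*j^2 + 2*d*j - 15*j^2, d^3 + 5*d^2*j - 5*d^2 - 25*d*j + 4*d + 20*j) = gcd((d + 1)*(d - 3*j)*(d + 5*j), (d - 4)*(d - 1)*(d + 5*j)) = d + 5*j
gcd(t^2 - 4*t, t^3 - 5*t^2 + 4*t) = t^2 - 4*t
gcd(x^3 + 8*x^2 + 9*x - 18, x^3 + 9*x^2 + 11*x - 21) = x^2 + 2*x - 3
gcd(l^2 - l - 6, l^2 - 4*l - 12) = l + 2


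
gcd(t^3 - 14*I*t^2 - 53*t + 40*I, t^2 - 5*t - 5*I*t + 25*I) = t - 5*I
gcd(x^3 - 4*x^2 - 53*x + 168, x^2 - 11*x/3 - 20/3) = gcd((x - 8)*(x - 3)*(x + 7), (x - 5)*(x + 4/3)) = 1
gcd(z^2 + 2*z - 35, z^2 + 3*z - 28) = z + 7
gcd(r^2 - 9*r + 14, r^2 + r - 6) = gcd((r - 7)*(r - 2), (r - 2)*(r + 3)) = r - 2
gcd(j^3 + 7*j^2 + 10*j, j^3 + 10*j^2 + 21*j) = j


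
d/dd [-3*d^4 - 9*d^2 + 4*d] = -12*d^3 - 18*d + 4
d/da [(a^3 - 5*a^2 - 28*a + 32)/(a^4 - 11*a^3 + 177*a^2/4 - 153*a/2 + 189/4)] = 4*(-4*a^5 + 28*a^4 + 377*a^3 - 2457*a^2 + 3906*a - 1500)/(16*a^7 - 304*a^6 + 2440*a^5 - 10704*a^4 + 27657*a^3 - 41985*a^2 + 34587*a - 11907)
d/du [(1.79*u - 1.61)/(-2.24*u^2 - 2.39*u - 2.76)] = (4.0096*u^2 - 7.2128*u - 8.7883)/(5.0176*u^4 + 10.7072*u^3 + 18.0769*u^2 + 13.1928*u + 7.6176)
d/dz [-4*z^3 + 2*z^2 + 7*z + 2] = -12*z^2 + 4*z + 7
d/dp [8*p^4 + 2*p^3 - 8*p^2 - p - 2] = 32*p^3 + 6*p^2 - 16*p - 1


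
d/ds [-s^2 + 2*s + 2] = 2 - 2*s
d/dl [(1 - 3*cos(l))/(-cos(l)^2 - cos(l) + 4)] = (-3*sin(l)^2 - 2*cos(l) + 14)*sin(l)/(cos(l)^2 + cos(l) - 4)^2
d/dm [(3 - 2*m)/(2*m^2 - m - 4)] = (-4*m^2 + 2*m + (2*m - 3)*(4*m - 1) + 8)/(-2*m^2 + m + 4)^2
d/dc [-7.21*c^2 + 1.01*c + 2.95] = 1.01 - 14.42*c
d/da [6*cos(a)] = -6*sin(a)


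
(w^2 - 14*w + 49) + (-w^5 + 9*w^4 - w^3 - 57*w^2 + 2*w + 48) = -w^5 + 9*w^4 - w^3 - 56*w^2 - 12*w + 97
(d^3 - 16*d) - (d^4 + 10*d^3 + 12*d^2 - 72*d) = -d^4 - 9*d^3 - 12*d^2 + 56*d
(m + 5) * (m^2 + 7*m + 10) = m^3 + 12*m^2 + 45*m + 50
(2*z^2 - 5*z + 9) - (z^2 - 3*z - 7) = z^2 - 2*z + 16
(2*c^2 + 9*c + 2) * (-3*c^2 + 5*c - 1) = -6*c^4 - 17*c^3 + 37*c^2 + c - 2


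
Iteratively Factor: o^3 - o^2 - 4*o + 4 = (o - 2)*(o^2 + o - 2) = (o - 2)*(o + 2)*(o - 1)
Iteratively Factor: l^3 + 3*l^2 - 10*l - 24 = (l + 2)*(l^2 + l - 12) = (l + 2)*(l + 4)*(l - 3)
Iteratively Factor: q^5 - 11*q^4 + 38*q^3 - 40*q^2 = (q)*(q^4 - 11*q^3 + 38*q^2 - 40*q) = q*(q - 4)*(q^3 - 7*q^2 + 10*q) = q*(q - 5)*(q - 4)*(q^2 - 2*q) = q^2*(q - 5)*(q - 4)*(q - 2)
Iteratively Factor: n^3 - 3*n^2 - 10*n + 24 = (n + 3)*(n^2 - 6*n + 8) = (n - 4)*(n + 3)*(n - 2)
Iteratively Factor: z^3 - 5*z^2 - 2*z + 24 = (z - 4)*(z^2 - z - 6) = (z - 4)*(z + 2)*(z - 3)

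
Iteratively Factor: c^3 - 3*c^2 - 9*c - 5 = (c + 1)*(c^2 - 4*c - 5) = (c - 5)*(c + 1)*(c + 1)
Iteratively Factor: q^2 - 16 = (q + 4)*(q - 4)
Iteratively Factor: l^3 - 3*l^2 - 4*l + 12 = (l + 2)*(l^2 - 5*l + 6) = (l - 3)*(l + 2)*(l - 2)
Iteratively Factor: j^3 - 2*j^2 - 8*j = (j + 2)*(j^2 - 4*j) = (j - 4)*(j + 2)*(j)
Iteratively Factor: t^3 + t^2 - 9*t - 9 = (t - 3)*(t^2 + 4*t + 3) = (t - 3)*(t + 3)*(t + 1)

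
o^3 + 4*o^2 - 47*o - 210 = (o - 7)*(o + 5)*(o + 6)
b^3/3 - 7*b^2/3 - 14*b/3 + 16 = (b/3 + 1)*(b - 8)*(b - 2)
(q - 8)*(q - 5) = q^2 - 13*q + 40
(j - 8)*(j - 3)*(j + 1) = j^3 - 10*j^2 + 13*j + 24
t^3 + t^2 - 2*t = t*(t - 1)*(t + 2)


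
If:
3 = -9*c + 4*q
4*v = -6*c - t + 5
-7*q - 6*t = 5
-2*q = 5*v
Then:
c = -949/27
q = -235/3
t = 815/9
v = 94/3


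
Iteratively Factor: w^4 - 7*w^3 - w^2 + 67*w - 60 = (w + 3)*(w^3 - 10*w^2 + 29*w - 20) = (w - 4)*(w + 3)*(w^2 - 6*w + 5) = (w - 4)*(w - 1)*(w + 3)*(w - 5)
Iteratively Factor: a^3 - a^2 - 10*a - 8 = (a + 2)*(a^2 - 3*a - 4) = (a + 1)*(a + 2)*(a - 4)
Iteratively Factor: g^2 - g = (g - 1)*(g)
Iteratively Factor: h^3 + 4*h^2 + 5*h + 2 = (h + 1)*(h^2 + 3*h + 2) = (h + 1)*(h + 2)*(h + 1)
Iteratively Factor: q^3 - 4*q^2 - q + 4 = (q - 4)*(q^2 - 1) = (q - 4)*(q - 1)*(q + 1)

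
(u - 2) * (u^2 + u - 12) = u^3 - u^2 - 14*u + 24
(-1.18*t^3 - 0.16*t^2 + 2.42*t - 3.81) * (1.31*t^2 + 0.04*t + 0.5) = -1.5458*t^5 - 0.2568*t^4 + 2.5738*t^3 - 4.9743*t^2 + 1.0576*t - 1.905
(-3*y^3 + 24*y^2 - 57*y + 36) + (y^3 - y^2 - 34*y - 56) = -2*y^3 + 23*y^2 - 91*y - 20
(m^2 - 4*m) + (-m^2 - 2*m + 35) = 35 - 6*m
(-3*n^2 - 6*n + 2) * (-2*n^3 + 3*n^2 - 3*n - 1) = 6*n^5 + 3*n^4 - 13*n^3 + 27*n^2 - 2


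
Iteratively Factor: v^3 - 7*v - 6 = (v - 3)*(v^2 + 3*v + 2) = (v - 3)*(v + 1)*(v + 2)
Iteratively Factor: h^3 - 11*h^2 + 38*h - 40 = (h - 2)*(h^2 - 9*h + 20) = (h - 4)*(h - 2)*(h - 5)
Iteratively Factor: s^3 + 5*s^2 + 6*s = (s)*(s^2 + 5*s + 6) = s*(s + 3)*(s + 2)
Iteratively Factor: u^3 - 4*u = (u)*(u^2 - 4) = u*(u + 2)*(u - 2)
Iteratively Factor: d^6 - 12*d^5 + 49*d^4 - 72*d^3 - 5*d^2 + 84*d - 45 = (d - 1)*(d^5 - 11*d^4 + 38*d^3 - 34*d^2 - 39*d + 45) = (d - 3)*(d - 1)*(d^4 - 8*d^3 + 14*d^2 + 8*d - 15) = (d - 3)^2*(d - 1)*(d^3 - 5*d^2 - d + 5) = (d - 5)*(d - 3)^2*(d - 1)*(d^2 - 1) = (d - 5)*(d - 3)^2*(d - 1)*(d + 1)*(d - 1)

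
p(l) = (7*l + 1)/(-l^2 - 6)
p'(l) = 2*l*(7*l + 1)/(-l^2 - 6)^2 + 7/(-l^2 - 6) = (7*l^2 + 2*l - 42)/(l^4 + 12*l^2 + 36)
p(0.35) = -0.56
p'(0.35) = -1.08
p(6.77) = -0.93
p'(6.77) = 0.11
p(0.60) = -0.82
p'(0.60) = -0.95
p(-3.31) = 1.31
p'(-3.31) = 0.10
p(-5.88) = 0.99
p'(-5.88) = 0.11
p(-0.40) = 0.29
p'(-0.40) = -1.10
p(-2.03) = 1.31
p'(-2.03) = -0.17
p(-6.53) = 0.92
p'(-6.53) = 0.10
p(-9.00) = 0.71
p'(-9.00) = 0.07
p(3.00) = -1.47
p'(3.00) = 0.12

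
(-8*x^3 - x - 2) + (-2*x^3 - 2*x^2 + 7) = -10*x^3 - 2*x^2 - x + 5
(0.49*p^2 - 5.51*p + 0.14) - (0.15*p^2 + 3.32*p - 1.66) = 0.34*p^2 - 8.83*p + 1.8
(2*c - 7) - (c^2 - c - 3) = -c^2 + 3*c - 4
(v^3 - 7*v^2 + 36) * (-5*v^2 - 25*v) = -5*v^5 + 10*v^4 + 175*v^3 - 180*v^2 - 900*v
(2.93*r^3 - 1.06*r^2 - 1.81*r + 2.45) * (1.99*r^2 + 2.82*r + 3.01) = 5.8307*r^5 + 6.1532*r^4 + 2.2282*r^3 - 3.4193*r^2 + 1.4609*r + 7.3745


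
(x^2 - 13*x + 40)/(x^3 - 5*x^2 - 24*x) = (x - 5)/(x*(x + 3))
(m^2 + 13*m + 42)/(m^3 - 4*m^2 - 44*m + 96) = (m + 7)/(m^2 - 10*m + 16)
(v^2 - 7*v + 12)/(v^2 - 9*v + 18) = (v - 4)/(v - 6)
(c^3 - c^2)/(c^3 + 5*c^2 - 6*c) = c/(c + 6)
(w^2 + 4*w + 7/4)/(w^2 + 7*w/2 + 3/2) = (w + 7/2)/(w + 3)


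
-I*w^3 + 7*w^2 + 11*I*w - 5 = (w + I)*(w + 5*I)*(-I*w + 1)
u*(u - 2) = u^2 - 2*u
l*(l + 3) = l^2 + 3*l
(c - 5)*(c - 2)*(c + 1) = c^3 - 6*c^2 + 3*c + 10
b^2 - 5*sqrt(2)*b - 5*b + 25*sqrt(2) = (b - 5)*(b - 5*sqrt(2))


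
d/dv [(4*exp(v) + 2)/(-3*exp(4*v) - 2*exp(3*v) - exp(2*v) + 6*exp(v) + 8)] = 4*((2*exp(v) + 1)*(6*exp(3*v) + 3*exp(2*v) + exp(v) - 3) - 3*exp(4*v) - 2*exp(3*v) - exp(2*v) + 6*exp(v) + 8)*exp(v)/(3*exp(4*v) + 2*exp(3*v) + exp(2*v) - 6*exp(v) - 8)^2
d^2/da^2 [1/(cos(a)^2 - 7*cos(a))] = (-(1 - cos(2*a))^2 - 105*cos(a)/4 - 51*cos(2*a)/2 + 21*cos(3*a)/4 + 153/2)/((cos(a) - 7)^3*cos(a)^3)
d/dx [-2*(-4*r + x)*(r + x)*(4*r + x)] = 32*r^2 - 4*r*x - 6*x^2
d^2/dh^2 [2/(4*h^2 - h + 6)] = 4*(-16*h^2 + 4*h + (8*h - 1)^2 - 24)/(4*h^2 - h + 6)^3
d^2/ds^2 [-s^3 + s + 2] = -6*s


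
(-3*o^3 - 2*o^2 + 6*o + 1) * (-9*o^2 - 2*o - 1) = 27*o^5 + 24*o^4 - 47*o^3 - 19*o^2 - 8*o - 1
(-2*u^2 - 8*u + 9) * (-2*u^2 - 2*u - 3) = 4*u^4 + 20*u^3 + 4*u^2 + 6*u - 27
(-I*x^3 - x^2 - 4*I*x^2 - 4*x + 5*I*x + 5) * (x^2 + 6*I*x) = -I*x^5 + 5*x^4 - 4*I*x^4 + 20*x^3 - I*x^3 - 25*x^2 - 24*I*x^2 + 30*I*x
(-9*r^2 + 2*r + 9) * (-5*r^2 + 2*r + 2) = 45*r^4 - 28*r^3 - 59*r^2 + 22*r + 18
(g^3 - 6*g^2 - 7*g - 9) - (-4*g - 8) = g^3 - 6*g^2 - 3*g - 1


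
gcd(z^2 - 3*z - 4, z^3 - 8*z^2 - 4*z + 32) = 1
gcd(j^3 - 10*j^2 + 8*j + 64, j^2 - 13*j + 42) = 1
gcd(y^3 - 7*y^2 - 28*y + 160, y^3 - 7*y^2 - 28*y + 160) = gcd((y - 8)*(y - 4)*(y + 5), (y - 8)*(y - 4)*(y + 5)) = y^3 - 7*y^2 - 28*y + 160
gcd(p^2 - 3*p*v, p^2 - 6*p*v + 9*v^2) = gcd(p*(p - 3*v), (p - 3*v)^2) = p - 3*v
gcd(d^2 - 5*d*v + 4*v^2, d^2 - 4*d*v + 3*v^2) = -d + v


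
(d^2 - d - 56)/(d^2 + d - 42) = (d - 8)/(d - 6)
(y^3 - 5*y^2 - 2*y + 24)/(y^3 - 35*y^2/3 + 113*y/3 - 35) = 3*(y^2 - 2*y - 8)/(3*y^2 - 26*y + 35)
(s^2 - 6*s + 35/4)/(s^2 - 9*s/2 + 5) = (s - 7/2)/(s - 2)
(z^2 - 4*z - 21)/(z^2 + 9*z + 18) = (z - 7)/(z + 6)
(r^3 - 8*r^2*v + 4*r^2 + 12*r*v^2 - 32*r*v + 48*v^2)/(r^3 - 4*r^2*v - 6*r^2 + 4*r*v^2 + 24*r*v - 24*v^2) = (r^2 - 6*r*v + 4*r - 24*v)/(r^2 - 2*r*v - 6*r + 12*v)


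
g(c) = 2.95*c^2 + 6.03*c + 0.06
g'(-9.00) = -47.07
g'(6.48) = 44.26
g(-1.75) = -1.46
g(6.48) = 163.01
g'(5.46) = 38.24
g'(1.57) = 15.29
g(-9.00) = 184.74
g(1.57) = 16.80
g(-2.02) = -0.08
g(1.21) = 11.68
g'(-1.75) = -4.30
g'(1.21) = 13.17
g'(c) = 5.9*c + 6.03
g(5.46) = 120.93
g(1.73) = 19.32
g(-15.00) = 573.36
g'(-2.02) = -5.89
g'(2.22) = 19.13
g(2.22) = 27.99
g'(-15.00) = -82.47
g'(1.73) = 16.24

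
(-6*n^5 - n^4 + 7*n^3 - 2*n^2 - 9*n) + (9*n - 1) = -6*n^5 - n^4 + 7*n^3 - 2*n^2 - 1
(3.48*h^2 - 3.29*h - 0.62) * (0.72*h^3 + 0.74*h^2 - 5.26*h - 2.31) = 2.5056*h^5 + 0.2064*h^4 - 21.1858*h^3 + 8.8078*h^2 + 10.8611*h + 1.4322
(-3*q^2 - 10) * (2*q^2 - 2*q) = -6*q^4 + 6*q^3 - 20*q^2 + 20*q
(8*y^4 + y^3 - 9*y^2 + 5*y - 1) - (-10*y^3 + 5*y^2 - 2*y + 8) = 8*y^4 + 11*y^3 - 14*y^2 + 7*y - 9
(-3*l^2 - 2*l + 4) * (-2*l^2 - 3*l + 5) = 6*l^4 + 13*l^3 - 17*l^2 - 22*l + 20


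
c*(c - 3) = c^2 - 3*c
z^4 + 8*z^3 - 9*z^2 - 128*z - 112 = (z - 4)*(z + 1)*(z + 4)*(z + 7)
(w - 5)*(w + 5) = w^2 - 25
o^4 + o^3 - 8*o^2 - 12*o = o*(o - 3)*(o + 2)^2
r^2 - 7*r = r*(r - 7)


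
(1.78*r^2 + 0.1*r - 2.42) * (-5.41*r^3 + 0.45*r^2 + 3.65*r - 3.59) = -9.6298*r^5 + 0.26*r^4 + 19.6342*r^3 - 7.1142*r^2 - 9.192*r + 8.6878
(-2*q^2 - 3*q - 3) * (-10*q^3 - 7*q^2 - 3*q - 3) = 20*q^5 + 44*q^4 + 57*q^3 + 36*q^2 + 18*q + 9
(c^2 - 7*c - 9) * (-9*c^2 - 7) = -9*c^4 + 63*c^3 + 74*c^2 + 49*c + 63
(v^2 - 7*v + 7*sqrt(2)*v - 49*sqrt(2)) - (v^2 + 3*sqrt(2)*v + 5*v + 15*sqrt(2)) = -12*v + 4*sqrt(2)*v - 64*sqrt(2)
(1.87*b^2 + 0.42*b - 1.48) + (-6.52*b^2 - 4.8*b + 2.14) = -4.65*b^2 - 4.38*b + 0.66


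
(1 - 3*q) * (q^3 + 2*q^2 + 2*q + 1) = -3*q^4 - 5*q^3 - 4*q^2 - q + 1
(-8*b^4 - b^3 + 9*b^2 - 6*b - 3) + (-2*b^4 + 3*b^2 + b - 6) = -10*b^4 - b^3 + 12*b^2 - 5*b - 9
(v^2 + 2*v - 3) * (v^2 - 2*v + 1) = v^4 - 6*v^2 + 8*v - 3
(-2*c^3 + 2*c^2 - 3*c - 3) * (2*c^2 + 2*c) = -4*c^5 - 2*c^3 - 12*c^2 - 6*c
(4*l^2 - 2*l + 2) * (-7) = -28*l^2 + 14*l - 14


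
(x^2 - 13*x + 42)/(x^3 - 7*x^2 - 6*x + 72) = (x - 7)/(x^2 - x - 12)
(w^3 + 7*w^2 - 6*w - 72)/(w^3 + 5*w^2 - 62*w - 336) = (w^2 + w - 12)/(w^2 - w - 56)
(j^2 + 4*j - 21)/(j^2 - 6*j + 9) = (j + 7)/(j - 3)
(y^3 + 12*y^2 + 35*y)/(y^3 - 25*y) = (y + 7)/(y - 5)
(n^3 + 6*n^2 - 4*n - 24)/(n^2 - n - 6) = (n^2 + 4*n - 12)/(n - 3)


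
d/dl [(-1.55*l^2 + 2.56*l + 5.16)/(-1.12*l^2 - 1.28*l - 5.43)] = (4.8512*l^2 + 28.3914*l - 7.296)/(1.2544*l^4 + 2.8672*l^3 + 13.8016*l^2 + 13.9008*l + 29.4849)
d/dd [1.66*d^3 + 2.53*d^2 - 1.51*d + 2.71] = 4.98*d^2 + 5.06*d - 1.51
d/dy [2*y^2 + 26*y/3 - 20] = 4*y + 26/3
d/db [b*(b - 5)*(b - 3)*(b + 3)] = 4*b^3 - 15*b^2 - 18*b + 45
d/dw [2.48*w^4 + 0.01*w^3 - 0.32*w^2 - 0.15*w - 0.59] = 9.92*w^3 + 0.03*w^2 - 0.64*w - 0.15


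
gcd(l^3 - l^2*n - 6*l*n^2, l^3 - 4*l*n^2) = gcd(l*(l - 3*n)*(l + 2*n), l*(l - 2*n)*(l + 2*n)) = l^2 + 2*l*n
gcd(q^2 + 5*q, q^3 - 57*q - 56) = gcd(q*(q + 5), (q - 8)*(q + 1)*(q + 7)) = 1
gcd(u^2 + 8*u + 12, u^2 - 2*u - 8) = u + 2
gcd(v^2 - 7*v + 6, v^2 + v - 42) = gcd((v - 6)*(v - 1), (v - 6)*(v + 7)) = v - 6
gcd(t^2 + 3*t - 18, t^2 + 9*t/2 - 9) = t + 6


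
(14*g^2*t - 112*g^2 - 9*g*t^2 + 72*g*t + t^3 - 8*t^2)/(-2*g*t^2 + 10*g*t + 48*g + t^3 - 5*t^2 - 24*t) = (-7*g + t)/(t + 3)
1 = 1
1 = 1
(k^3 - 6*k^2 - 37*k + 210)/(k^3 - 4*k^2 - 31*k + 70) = (k^2 + k - 30)/(k^2 + 3*k - 10)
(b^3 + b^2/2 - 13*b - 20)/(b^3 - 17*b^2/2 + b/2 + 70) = (b + 2)/(b - 7)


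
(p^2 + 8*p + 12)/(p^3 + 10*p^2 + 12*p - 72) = (p + 2)/(p^2 + 4*p - 12)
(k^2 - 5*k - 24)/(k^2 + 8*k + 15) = (k - 8)/(k + 5)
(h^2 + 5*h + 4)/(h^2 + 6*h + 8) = (h + 1)/(h + 2)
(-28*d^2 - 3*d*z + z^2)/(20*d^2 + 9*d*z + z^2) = (-7*d + z)/(5*d + z)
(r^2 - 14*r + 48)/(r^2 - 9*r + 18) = (r - 8)/(r - 3)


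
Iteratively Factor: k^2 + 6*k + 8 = (k + 4)*(k + 2)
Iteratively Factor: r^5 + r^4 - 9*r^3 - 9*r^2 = (r)*(r^4 + r^3 - 9*r^2 - 9*r) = r*(r - 3)*(r^3 + 4*r^2 + 3*r) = r*(r - 3)*(r + 3)*(r^2 + r) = r^2*(r - 3)*(r + 3)*(r + 1)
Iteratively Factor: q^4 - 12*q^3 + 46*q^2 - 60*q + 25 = (q - 5)*(q^3 - 7*q^2 + 11*q - 5) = (q - 5)^2*(q^2 - 2*q + 1) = (q - 5)^2*(q - 1)*(q - 1)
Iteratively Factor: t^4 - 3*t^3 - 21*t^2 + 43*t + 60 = (t - 3)*(t^3 - 21*t - 20) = (t - 3)*(t + 4)*(t^2 - 4*t - 5) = (t - 3)*(t + 1)*(t + 4)*(t - 5)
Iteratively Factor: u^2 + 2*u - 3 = (u + 3)*(u - 1)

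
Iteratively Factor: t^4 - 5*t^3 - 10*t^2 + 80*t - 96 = (t - 4)*(t^3 - t^2 - 14*t + 24) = (t - 4)*(t - 3)*(t^2 + 2*t - 8) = (t - 4)*(t - 3)*(t - 2)*(t + 4)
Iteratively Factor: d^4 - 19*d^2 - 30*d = (d + 2)*(d^3 - 2*d^2 - 15*d) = (d + 2)*(d + 3)*(d^2 - 5*d) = (d - 5)*(d + 2)*(d + 3)*(d)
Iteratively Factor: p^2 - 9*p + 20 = (p - 4)*(p - 5)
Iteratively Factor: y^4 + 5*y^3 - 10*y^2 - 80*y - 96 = (y - 4)*(y^3 + 9*y^2 + 26*y + 24) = (y - 4)*(y + 2)*(y^2 + 7*y + 12) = (y - 4)*(y + 2)*(y + 4)*(y + 3)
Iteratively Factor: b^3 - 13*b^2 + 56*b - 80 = (b - 4)*(b^2 - 9*b + 20) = (b - 4)^2*(b - 5)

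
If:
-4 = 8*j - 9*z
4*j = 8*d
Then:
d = 9*z/16 - 1/4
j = 9*z/8 - 1/2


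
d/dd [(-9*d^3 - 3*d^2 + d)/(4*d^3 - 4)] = (3*d^4 - 2*d^3 + 27*d^2 + 6*d - 1)/(4*(d^6 - 2*d^3 + 1))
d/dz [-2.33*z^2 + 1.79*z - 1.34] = 1.79 - 4.66*z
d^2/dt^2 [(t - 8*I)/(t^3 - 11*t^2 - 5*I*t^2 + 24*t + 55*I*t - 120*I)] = 2*((t - 8*I)*(3*t^2 - 22*t - 10*I*t + 24 + 55*I)^2 + (-3*t^2 + 22*t + 10*I*t + (t - 8*I)*(-3*t + 11 + 5*I) - 24 - 55*I)*(t^3 - 11*t^2 - 5*I*t^2 + 24*t + 55*I*t - 120*I))/(t^3 - 11*t^2 - 5*I*t^2 + 24*t + 55*I*t - 120*I)^3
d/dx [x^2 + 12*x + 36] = 2*x + 12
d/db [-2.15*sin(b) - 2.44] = -2.15*cos(b)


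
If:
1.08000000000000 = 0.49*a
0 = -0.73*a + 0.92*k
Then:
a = 2.20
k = 1.75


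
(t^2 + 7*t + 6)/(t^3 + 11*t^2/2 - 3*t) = 2*(t + 1)/(t*(2*t - 1))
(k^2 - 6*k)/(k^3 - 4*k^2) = (k - 6)/(k*(k - 4))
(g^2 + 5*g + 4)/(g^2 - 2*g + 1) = (g^2 + 5*g + 4)/(g^2 - 2*g + 1)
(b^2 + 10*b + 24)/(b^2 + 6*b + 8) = (b + 6)/(b + 2)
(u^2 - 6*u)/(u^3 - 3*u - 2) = u*(6 - u)/(-u^3 + 3*u + 2)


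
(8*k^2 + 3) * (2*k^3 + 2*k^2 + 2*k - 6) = 16*k^5 + 16*k^4 + 22*k^3 - 42*k^2 + 6*k - 18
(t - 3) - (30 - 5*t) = 6*t - 33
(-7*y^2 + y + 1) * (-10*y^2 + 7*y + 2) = 70*y^4 - 59*y^3 - 17*y^2 + 9*y + 2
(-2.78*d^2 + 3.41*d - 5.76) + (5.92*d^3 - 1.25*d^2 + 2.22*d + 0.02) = 5.92*d^3 - 4.03*d^2 + 5.63*d - 5.74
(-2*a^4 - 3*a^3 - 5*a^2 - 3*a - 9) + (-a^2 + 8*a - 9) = -2*a^4 - 3*a^3 - 6*a^2 + 5*a - 18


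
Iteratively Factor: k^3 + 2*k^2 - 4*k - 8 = (k + 2)*(k^2 - 4) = (k - 2)*(k + 2)*(k + 2)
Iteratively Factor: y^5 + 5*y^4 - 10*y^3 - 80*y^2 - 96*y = (y + 2)*(y^4 + 3*y^3 - 16*y^2 - 48*y) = (y - 4)*(y + 2)*(y^3 + 7*y^2 + 12*y) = (y - 4)*(y + 2)*(y + 3)*(y^2 + 4*y) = (y - 4)*(y + 2)*(y + 3)*(y + 4)*(y)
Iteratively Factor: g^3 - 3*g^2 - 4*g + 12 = (g - 3)*(g^2 - 4) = (g - 3)*(g + 2)*(g - 2)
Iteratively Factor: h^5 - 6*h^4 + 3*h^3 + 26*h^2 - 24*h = (h + 2)*(h^4 - 8*h^3 + 19*h^2 - 12*h) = (h - 4)*(h + 2)*(h^3 - 4*h^2 + 3*h) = h*(h - 4)*(h + 2)*(h^2 - 4*h + 3) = h*(h - 4)*(h - 1)*(h + 2)*(h - 3)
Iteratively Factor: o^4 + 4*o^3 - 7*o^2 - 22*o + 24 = (o + 4)*(o^3 - 7*o + 6) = (o - 1)*(o + 4)*(o^2 + o - 6) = (o - 2)*(o - 1)*(o + 4)*(o + 3)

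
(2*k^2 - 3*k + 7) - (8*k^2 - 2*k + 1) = -6*k^2 - k + 6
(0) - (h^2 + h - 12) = -h^2 - h + 12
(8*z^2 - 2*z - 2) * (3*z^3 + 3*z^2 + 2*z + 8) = 24*z^5 + 18*z^4 + 4*z^3 + 54*z^2 - 20*z - 16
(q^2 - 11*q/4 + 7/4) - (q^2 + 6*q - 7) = 35/4 - 35*q/4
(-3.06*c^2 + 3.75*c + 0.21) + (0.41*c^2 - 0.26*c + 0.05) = -2.65*c^2 + 3.49*c + 0.26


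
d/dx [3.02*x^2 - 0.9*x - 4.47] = 6.04*x - 0.9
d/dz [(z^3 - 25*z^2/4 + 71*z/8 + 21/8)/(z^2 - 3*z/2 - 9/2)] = 4*(z^2 + 3*z - 4)/(4*z^2 + 12*z + 9)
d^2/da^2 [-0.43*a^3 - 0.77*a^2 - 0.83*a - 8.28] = -2.58*a - 1.54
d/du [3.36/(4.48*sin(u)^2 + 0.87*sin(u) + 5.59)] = -(30.1056*sin(u) + 2.9232)*cos(u)/(4.48*sin(u)^2 + 0.87*sin(u) + 5.59)^2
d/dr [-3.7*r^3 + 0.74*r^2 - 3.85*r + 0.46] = -11.1*r^2 + 1.48*r - 3.85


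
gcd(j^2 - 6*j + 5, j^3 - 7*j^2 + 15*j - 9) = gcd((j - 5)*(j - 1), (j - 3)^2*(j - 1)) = j - 1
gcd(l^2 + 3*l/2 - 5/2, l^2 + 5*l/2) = l + 5/2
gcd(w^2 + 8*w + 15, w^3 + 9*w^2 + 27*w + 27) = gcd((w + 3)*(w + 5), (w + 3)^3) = w + 3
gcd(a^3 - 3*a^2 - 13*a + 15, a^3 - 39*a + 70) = a - 5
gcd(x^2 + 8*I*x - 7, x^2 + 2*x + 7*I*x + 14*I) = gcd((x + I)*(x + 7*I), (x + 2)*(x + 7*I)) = x + 7*I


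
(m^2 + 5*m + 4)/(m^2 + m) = (m + 4)/m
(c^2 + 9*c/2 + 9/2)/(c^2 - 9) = (c + 3/2)/(c - 3)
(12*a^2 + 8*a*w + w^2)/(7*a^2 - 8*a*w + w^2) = (12*a^2 + 8*a*w + w^2)/(7*a^2 - 8*a*w + w^2)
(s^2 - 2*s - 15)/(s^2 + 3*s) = (s - 5)/s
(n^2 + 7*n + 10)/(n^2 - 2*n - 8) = (n + 5)/(n - 4)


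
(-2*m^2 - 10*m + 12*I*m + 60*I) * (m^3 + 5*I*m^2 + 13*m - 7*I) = -2*m^5 - 10*m^4 + 2*I*m^4 - 86*m^3 + 10*I*m^3 - 430*m^2 + 170*I*m^2 + 84*m + 850*I*m + 420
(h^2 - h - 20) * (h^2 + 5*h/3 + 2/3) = h^4 + 2*h^3/3 - 21*h^2 - 34*h - 40/3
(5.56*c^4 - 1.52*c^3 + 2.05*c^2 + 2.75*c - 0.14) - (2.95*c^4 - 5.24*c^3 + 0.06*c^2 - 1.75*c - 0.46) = 2.61*c^4 + 3.72*c^3 + 1.99*c^2 + 4.5*c + 0.32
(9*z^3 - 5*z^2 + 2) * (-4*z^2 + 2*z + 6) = -36*z^5 + 38*z^4 + 44*z^3 - 38*z^2 + 4*z + 12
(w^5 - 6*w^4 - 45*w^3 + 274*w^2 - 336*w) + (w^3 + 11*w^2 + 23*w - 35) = w^5 - 6*w^4 - 44*w^3 + 285*w^2 - 313*w - 35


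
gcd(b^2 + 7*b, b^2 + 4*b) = b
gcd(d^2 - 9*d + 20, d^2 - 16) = d - 4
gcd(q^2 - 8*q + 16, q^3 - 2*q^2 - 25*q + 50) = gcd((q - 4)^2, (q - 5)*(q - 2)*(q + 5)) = 1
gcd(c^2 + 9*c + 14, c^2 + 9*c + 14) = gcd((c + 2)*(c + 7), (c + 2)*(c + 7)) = c^2 + 9*c + 14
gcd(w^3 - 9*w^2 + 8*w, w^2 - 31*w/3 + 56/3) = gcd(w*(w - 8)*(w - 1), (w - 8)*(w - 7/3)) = w - 8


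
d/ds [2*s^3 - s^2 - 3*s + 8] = 6*s^2 - 2*s - 3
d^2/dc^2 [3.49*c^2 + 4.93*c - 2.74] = 6.98000000000000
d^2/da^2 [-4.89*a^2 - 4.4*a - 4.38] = -9.78000000000000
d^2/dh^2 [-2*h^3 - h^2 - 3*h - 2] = -12*h - 2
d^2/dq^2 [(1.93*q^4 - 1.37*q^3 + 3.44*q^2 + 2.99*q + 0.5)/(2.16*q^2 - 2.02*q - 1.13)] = (18.009216*q^6 - 50.525856*q^5 + 18.986568*q^4 + 110.537704*q^3 + 75.184944*q^2 + 20.202234*q + 1.656324)/(10.077696*q^6 - 28.273536*q^5 + 10.624608*q^4 + 21.340088*q^3 - 5.558244*q^2 - 7.738014*q - 1.442897)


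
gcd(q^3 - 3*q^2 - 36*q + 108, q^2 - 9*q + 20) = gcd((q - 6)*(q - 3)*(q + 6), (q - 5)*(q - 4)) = 1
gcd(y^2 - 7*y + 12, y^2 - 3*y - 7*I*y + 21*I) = y - 3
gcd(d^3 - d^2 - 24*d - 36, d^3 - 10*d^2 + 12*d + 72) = d^2 - 4*d - 12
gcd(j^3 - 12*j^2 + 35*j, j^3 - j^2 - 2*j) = j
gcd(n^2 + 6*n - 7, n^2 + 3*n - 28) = n + 7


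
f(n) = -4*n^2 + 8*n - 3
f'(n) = 8 - 8*n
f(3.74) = -29.03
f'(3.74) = -21.92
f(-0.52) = -8.24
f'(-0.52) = 12.16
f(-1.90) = -32.64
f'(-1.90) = 23.20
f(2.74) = -11.11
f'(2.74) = -13.92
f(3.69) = -27.94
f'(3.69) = -21.52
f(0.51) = 0.04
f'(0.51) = 3.92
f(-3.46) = -78.57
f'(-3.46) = 35.68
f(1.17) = 0.88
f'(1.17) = -1.36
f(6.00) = -99.00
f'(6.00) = -40.00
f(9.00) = -255.00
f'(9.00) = -64.00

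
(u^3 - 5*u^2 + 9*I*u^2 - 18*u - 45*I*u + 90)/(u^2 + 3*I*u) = u - 5 + 6*I - 30*I/u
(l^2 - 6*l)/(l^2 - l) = (l - 6)/(l - 1)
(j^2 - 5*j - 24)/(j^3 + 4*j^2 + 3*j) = (j - 8)/(j*(j + 1))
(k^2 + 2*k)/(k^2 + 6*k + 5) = k*(k + 2)/(k^2 + 6*k + 5)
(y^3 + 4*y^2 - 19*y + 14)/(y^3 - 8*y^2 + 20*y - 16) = (y^2 + 6*y - 7)/(y^2 - 6*y + 8)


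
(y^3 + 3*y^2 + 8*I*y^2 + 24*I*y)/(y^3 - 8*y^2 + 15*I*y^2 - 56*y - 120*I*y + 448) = y*(y + 3)/(y^2 + y*(-8 + 7*I) - 56*I)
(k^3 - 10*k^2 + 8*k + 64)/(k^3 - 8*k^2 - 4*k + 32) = (k - 4)/(k - 2)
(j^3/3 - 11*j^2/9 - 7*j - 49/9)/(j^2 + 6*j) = (3*j^3 - 11*j^2 - 63*j - 49)/(9*j*(j + 6))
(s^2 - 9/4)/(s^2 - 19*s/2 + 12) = (s + 3/2)/(s - 8)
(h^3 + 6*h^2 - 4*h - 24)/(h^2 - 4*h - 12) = (h^2 + 4*h - 12)/(h - 6)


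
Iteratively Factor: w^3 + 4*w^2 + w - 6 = (w + 3)*(w^2 + w - 2) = (w - 1)*(w + 3)*(w + 2)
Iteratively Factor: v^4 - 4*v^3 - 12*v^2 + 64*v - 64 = (v - 4)*(v^3 - 12*v + 16) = (v - 4)*(v - 2)*(v^2 + 2*v - 8) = (v - 4)*(v - 2)^2*(v + 4)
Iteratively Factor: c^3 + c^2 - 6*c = (c + 3)*(c^2 - 2*c) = (c - 2)*(c + 3)*(c)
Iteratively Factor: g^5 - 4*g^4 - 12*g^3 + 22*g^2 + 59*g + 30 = (g - 5)*(g^4 + g^3 - 7*g^2 - 13*g - 6) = (g - 5)*(g + 1)*(g^3 - 7*g - 6) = (g - 5)*(g + 1)^2*(g^2 - g - 6) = (g - 5)*(g + 1)^2*(g + 2)*(g - 3)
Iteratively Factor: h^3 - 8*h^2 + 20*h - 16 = (h - 2)*(h^2 - 6*h + 8) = (h - 2)^2*(h - 4)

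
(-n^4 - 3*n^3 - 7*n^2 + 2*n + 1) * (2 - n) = n^5 + n^4 + n^3 - 16*n^2 + 3*n + 2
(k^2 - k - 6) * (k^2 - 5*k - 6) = k^4 - 6*k^3 - 7*k^2 + 36*k + 36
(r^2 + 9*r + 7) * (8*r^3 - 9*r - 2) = 8*r^5 + 72*r^4 + 47*r^3 - 83*r^2 - 81*r - 14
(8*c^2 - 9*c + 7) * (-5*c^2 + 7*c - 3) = -40*c^4 + 101*c^3 - 122*c^2 + 76*c - 21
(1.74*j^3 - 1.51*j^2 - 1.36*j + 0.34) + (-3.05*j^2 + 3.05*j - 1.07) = 1.74*j^3 - 4.56*j^2 + 1.69*j - 0.73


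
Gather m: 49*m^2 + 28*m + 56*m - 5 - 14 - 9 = 49*m^2 + 84*m - 28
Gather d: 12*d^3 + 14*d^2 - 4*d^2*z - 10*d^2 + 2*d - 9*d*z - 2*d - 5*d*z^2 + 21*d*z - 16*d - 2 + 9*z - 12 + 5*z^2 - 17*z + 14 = 12*d^3 + d^2*(4 - 4*z) + d*(-5*z^2 + 12*z - 16) + 5*z^2 - 8*z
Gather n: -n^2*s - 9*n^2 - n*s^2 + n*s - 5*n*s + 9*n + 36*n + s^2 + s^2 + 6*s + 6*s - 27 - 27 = n^2*(-s - 9) + n*(-s^2 - 4*s + 45) + 2*s^2 + 12*s - 54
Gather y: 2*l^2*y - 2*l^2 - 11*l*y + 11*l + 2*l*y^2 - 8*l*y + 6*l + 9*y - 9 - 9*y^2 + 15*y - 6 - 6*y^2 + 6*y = -2*l^2 + 17*l + y^2*(2*l - 15) + y*(2*l^2 - 19*l + 30) - 15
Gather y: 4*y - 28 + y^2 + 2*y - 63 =y^2 + 6*y - 91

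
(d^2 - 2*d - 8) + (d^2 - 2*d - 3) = 2*d^2 - 4*d - 11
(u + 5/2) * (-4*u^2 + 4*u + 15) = -4*u^3 - 6*u^2 + 25*u + 75/2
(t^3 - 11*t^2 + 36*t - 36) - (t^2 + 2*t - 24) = t^3 - 12*t^2 + 34*t - 12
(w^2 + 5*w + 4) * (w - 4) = w^3 + w^2 - 16*w - 16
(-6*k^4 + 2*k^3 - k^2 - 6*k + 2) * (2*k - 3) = -12*k^5 + 22*k^4 - 8*k^3 - 9*k^2 + 22*k - 6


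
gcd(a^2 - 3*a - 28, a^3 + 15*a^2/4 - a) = a + 4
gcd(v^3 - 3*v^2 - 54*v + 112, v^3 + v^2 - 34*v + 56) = v^2 + 5*v - 14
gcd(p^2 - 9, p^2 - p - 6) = p - 3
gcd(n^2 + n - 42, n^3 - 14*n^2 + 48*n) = n - 6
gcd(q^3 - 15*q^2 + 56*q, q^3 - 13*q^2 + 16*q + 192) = q - 8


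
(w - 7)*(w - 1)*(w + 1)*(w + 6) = w^4 - w^3 - 43*w^2 + w + 42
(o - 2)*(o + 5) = o^2 + 3*o - 10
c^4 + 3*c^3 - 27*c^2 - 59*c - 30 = (c - 5)*(c + 1)^2*(c + 6)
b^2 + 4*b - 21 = (b - 3)*(b + 7)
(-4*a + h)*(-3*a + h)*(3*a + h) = 36*a^3 - 9*a^2*h - 4*a*h^2 + h^3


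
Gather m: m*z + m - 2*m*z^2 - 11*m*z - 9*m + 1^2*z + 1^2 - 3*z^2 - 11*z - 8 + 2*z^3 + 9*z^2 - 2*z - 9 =m*(-2*z^2 - 10*z - 8) + 2*z^3 + 6*z^2 - 12*z - 16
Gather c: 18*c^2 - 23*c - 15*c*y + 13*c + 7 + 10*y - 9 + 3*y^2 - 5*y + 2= 18*c^2 + c*(-15*y - 10) + 3*y^2 + 5*y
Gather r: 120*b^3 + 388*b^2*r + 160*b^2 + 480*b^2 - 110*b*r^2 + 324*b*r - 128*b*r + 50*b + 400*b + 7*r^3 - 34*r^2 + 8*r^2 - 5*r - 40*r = 120*b^3 + 640*b^2 + 450*b + 7*r^3 + r^2*(-110*b - 26) + r*(388*b^2 + 196*b - 45)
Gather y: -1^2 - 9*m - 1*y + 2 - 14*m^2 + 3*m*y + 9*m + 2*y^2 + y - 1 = -14*m^2 + 3*m*y + 2*y^2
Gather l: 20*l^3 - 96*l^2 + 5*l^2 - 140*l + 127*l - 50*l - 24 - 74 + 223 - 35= 20*l^3 - 91*l^2 - 63*l + 90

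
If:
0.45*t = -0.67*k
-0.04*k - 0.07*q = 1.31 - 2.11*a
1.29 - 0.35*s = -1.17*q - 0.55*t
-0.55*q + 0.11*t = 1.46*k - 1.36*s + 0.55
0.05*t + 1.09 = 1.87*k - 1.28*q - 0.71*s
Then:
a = 0.61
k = 0.47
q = -0.55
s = 0.75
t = -0.70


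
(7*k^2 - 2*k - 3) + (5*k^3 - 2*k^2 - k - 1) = 5*k^3 + 5*k^2 - 3*k - 4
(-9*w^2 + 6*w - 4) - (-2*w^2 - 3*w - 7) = -7*w^2 + 9*w + 3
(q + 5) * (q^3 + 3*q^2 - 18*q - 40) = q^4 + 8*q^3 - 3*q^2 - 130*q - 200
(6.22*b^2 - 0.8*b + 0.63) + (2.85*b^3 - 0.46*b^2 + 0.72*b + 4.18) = 2.85*b^3 + 5.76*b^2 - 0.0800000000000001*b + 4.81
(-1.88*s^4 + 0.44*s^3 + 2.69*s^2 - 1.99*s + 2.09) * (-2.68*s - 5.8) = 5.0384*s^5 + 9.7248*s^4 - 9.7612*s^3 - 10.2688*s^2 + 5.9408*s - 12.122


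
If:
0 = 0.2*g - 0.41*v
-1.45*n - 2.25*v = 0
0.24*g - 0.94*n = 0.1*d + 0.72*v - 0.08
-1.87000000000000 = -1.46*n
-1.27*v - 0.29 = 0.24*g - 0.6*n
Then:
No Solution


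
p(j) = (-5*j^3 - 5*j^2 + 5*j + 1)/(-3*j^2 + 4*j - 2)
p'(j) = (6*j - 4)*(-5*j^3 - 5*j^2 + 5*j + 1)/(-3*j^2 + 4*j - 2)^2 + (-15*j^2 - 10*j + 5)/(-3*j^2 + 4*j - 2) = (15*j^4 - 40*j^3 + 25*j^2 + 26*j - 14)/(9*j^4 - 24*j^3 + 28*j^2 - 16*j + 4)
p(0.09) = -0.84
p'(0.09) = -4.15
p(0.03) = -0.61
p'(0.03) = -3.72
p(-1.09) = 0.39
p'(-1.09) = 0.61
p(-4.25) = -3.73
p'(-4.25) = 1.55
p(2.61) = 9.08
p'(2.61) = 1.45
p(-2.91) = -1.72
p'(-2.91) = 1.43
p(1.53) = 7.22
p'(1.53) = 2.76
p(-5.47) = -5.65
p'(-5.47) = 1.59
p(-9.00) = -11.37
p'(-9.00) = 1.64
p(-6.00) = -6.50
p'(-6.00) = 1.60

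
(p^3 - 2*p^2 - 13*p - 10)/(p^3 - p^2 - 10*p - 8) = (p - 5)/(p - 4)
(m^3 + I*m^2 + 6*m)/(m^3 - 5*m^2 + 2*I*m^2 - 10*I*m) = (m^2 + I*m + 6)/(m^2 + m*(-5 + 2*I) - 10*I)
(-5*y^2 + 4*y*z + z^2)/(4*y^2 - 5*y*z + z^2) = (-5*y - z)/(4*y - z)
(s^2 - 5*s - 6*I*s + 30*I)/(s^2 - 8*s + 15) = (s - 6*I)/(s - 3)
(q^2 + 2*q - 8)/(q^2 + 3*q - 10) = (q + 4)/(q + 5)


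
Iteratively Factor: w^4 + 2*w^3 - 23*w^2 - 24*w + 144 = (w - 3)*(w^3 + 5*w^2 - 8*w - 48) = (w - 3)*(w + 4)*(w^2 + w - 12) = (w - 3)^2*(w + 4)*(w + 4)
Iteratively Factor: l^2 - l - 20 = (l + 4)*(l - 5)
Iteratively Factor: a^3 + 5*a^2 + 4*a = (a)*(a^2 + 5*a + 4) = a*(a + 1)*(a + 4)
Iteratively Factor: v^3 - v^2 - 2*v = (v - 2)*(v^2 + v) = v*(v - 2)*(v + 1)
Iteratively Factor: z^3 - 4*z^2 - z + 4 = (z - 1)*(z^2 - 3*z - 4) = (z - 4)*(z - 1)*(z + 1)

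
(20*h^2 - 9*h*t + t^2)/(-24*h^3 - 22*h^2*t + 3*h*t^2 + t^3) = (-5*h + t)/(6*h^2 + 7*h*t + t^2)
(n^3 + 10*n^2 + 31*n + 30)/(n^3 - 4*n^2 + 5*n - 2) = (n^3 + 10*n^2 + 31*n + 30)/(n^3 - 4*n^2 + 5*n - 2)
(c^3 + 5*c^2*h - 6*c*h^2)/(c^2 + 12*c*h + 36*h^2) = c*(c - h)/(c + 6*h)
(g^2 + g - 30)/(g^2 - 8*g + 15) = (g + 6)/(g - 3)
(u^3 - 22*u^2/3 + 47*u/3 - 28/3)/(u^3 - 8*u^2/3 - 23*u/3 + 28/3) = (3*u - 7)/(3*u + 7)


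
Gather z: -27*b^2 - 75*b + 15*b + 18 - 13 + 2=-27*b^2 - 60*b + 7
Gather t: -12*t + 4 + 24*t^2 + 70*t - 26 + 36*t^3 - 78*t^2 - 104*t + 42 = 36*t^3 - 54*t^2 - 46*t + 20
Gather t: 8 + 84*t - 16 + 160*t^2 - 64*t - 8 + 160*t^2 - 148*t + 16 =320*t^2 - 128*t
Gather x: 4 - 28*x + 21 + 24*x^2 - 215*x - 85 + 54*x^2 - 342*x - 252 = 78*x^2 - 585*x - 312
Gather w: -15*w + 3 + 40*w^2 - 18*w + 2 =40*w^2 - 33*w + 5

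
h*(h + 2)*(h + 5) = h^3 + 7*h^2 + 10*h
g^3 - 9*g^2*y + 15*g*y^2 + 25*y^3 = (g - 5*y)^2*(g + y)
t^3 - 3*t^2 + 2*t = t*(t - 2)*(t - 1)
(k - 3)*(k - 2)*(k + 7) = k^3 + 2*k^2 - 29*k + 42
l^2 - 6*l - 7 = (l - 7)*(l + 1)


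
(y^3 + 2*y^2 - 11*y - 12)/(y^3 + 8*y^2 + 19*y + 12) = (y - 3)/(y + 3)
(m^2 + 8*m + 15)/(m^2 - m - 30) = (m + 3)/(m - 6)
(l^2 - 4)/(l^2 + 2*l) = (l - 2)/l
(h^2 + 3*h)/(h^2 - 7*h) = (h + 3)/(h - 7)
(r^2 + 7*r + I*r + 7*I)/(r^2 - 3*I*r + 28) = (r^2 + r*(7 + I) + 7*I)/(r^2 - 3*I*r + 28)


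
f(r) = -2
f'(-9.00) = 0.00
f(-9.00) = -2.00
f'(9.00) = 0.00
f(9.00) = -2.00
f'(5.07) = 0.00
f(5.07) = -2.00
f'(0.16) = 0.00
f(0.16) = -2.00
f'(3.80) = 0.00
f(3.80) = -2.00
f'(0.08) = 0.00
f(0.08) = -2.00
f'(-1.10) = 0.00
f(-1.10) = -2.00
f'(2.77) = 0.00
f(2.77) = -2.00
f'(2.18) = 0.00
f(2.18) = -2.00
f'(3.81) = 0.00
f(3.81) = -2.00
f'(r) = 0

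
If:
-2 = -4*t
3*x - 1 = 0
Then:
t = 1/2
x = 1/3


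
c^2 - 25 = (c - 5)*(c + 5)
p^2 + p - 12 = (p - 3)*(p + 4)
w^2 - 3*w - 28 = (w - 7)*(w + 4)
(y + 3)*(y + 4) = y^2 + 7*y + 12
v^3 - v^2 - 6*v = v*(v - 3)*(v + 2)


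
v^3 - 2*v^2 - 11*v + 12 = (v - 4)*(v - 1)*(v + 3)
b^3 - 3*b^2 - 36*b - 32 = (b - 8)*(b + 1)*(b + 4)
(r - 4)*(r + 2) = r^2 - 2*r - 8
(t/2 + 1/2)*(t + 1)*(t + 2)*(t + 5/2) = t^4/2 + 13*t^3/4 + 15*t^2/2 + 29*t/4 + 5/2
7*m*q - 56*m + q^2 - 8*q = (7*m + q)*(q - 8)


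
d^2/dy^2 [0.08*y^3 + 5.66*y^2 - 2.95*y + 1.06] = 0.48*y + 11.32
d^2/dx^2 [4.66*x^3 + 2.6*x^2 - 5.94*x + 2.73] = 27.96*x + 5.2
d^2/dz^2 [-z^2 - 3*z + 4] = -2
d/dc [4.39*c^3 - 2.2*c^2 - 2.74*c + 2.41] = 13.17*c^2 - 4.4*c - 2.74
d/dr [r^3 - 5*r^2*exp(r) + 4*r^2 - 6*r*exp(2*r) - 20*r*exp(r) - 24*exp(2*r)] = -5*r^2*exp(r) + 3*r^2 - 12*r*exp(2*r) - 30*r*exp(r) + 8*r - 54*exp(2*r) - 20*exp(r)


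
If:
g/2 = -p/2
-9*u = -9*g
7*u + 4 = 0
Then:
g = -4/7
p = 4/7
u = -4/7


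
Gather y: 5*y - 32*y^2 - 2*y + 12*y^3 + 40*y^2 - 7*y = 12*y^3 + 8*y^2 - 4*y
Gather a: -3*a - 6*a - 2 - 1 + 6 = 3 - 9*a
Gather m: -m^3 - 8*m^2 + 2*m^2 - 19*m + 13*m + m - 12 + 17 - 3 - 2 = -m^3 - 6*m^2 - 5*m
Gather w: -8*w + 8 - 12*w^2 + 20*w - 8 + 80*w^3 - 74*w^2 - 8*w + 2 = 80*w^3 - 86*w^2 + 4*w + 2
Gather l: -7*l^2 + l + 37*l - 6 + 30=-7*l^2 + 38*l + 24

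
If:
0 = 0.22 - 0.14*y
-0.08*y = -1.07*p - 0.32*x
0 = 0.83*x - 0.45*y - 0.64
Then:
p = -0.37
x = 1.62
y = 1.57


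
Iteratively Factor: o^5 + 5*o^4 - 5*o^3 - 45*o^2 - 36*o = (o - 3)*(o^4 + 8*o^3 + 19*o^2 + 12*o) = (o - 3)*(o + 4)*(o^3 + 4*o^2 + 3*o) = (o - 3)*(o + 3)*(o + 4)*(o^2 + o) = (o - 3)*(o + 1)*(o + 3)*(o + 4)*(o)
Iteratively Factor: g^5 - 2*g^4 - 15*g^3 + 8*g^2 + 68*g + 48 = (g - 3)*(g^4 + g^3 - 12*g^2 - 28*g - 16) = (g - 4)*(g - 3)*(g^3 + 5*g^2 + 8*g + 4) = (g - 4)*(g - 3)*(g + 2)*(g^2 + 3*g + 2) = (g - 4)*(g - 3)*(g + 1)*(g + 2)*(g + 2)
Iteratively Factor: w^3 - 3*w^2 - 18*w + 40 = (w - 2)*(w^2 - w - 20) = (w - 5)*(w - 2)*(w + 4)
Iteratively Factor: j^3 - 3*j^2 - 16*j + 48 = (j + 4)*(j^2 - 7*j + 12) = (j - 4)*(j + 4)*(j - 3)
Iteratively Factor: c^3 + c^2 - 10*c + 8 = (c - 1)*(c^2 + 2*c - 8) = (c - 1)*(c + 4)*(c - 2)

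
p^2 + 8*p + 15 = (p + 3)*(p + 5)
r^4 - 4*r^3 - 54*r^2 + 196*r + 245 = (r - 7)*(r - 5)*(r + 1)*(r + 7)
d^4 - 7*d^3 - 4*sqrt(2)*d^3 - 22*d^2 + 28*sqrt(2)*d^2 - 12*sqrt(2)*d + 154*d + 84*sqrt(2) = (d - 7)*(d - 6*sqrt(2))*(d + sqrt(2))^2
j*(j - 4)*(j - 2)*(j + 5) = j^4 - j^3 - 22*j^2 + 40*j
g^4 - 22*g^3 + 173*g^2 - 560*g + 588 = (g - 7)^2*(g - 6)*(g - 2)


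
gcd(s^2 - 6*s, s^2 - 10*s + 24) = s - 6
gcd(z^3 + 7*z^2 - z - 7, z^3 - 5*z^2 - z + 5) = z^2 - 1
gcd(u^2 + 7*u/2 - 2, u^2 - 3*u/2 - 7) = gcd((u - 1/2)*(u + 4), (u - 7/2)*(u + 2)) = 1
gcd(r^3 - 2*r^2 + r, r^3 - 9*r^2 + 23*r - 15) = r - 1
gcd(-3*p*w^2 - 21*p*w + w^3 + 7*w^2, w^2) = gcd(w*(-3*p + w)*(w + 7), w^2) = w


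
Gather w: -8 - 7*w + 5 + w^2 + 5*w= w^2 - 2*w - 3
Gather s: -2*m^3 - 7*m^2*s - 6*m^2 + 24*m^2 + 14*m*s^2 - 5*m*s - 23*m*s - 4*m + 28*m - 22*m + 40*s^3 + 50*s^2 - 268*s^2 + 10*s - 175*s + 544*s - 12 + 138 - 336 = -2*m^3 + 18*m^2 + 2*m + 40*s^3 + s^2*(14*m - 218) + s*(-7*m^2 - 28*m + 379) - 210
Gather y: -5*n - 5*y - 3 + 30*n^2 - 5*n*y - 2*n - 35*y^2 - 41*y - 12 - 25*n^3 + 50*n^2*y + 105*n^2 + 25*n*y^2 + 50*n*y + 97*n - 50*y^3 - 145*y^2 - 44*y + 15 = -25*n^3 + 135*n^2 + 90*n - 50*y^3 + y^2*(25*n - 180) + y*(50*n^2 + 45*n - 90)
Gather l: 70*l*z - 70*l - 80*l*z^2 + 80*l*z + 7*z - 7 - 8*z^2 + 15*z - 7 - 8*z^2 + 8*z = l*(-80*z^2 + 150*z - 70) - 16*z^2 + 30*z - 14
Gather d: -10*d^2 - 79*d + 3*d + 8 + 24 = -10*d^2 - 76*d + 32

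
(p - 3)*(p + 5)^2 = p^3 + 7*p^2 - 5*p - 75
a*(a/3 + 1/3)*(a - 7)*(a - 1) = a^4/3 - 7*a^3/3 - a^2/3 + 7*a/3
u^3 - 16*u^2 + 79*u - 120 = (u - 8)*(u - 5)*(u - 3)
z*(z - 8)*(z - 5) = z^3 - 13*z^2 + 40*z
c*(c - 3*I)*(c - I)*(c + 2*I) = c^4 - 2*I*c^3 + 5*c^2 - 6*I*c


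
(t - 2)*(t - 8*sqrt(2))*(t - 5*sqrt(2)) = t^3 - 13*sqrt(2)*t^2 - 2*t^2 + 26*sqrt(2)*t + 80*t - 160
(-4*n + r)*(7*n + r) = -28*n^2 + 3*n*r + r^2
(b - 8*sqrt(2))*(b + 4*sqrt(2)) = b^2 - 4*sqrt(2)*b - 64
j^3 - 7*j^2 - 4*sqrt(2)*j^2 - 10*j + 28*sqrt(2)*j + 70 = (j - 7)*(j - 5*sqrt(2))*(j + sqrt(2))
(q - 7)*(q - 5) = q^2 - 12*q + 35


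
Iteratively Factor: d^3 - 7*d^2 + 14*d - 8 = (d - 4)*(d^2 - 3*d + 2) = (d - 4)*(d - 1)*(d - 2)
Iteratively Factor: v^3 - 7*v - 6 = (v - 3)*(v^2 + 3*v + 2) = (v - 3)*(v + 1)*(v + 2)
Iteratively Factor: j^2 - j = (j - 1)*(j)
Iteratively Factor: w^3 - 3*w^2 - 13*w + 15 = (w - 5)*(w^2 + 2*w - 3) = (w - 5)*(w - 1)*(w + 3)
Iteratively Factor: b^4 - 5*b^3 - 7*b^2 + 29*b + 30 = (b - 5)*(b^3 - 7*b - 6) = (b - 5)*(b + 1)*(b^2 - b - 6) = (b - 5)*(b + 1)*(b + 2)*(b - 3)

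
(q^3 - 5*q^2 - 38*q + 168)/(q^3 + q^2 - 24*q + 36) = (q^2 - 11*q + 28)/(q^2 - 5*q + 6)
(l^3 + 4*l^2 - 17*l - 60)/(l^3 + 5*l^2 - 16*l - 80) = (l + 3)/(l + 4)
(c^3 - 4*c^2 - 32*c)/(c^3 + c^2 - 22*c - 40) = c*(c - 8)/(c^2 - 3*c - 10)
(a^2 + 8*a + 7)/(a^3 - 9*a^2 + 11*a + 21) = (a + 7)/(a^2 - 10*a + 21)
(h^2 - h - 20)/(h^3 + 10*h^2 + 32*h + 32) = (h - 5)/(h^2 + 6*h + 8)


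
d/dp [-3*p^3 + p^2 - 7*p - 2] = -9*p^2 + 2*p - 7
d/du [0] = 0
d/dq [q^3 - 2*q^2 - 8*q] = 3*q^2 - 4*q - 8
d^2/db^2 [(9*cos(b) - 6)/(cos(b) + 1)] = 15*(cos(b) - 2)/(cos(b) + 1)^2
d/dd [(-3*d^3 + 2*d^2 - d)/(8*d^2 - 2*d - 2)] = (-12*d^4 + 6*d^3 + 11*d^2 - 4*d + 1)/(2*(16*d^4 - 8*d^3 - 7*d^2 + 2*d + 1))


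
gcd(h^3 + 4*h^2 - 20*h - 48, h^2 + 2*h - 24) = h^2 + 2*h - 24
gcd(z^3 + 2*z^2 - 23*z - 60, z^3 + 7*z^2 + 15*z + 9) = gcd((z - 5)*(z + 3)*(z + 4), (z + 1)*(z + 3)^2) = z + 3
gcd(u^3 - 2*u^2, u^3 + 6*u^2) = u^2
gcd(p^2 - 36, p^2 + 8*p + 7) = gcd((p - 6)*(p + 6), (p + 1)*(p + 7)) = 1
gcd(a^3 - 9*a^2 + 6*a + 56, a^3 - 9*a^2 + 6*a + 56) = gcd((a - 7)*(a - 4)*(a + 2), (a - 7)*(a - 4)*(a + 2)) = a^3 - 9*a^2 + 6*a + 56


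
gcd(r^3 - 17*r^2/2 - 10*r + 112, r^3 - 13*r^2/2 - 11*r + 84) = r^2 - r/2 - 14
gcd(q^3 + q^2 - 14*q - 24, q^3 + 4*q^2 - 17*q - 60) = q^2 - q - 12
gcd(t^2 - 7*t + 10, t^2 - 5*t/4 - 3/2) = t - 2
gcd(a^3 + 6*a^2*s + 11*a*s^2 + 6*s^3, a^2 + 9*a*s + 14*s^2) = a + 2*s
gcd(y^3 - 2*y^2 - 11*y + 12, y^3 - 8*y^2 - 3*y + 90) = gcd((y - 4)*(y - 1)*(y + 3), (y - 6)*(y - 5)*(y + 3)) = y + 3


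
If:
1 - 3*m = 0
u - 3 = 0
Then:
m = 1/3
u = 3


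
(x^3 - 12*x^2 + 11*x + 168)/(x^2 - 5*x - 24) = x - 7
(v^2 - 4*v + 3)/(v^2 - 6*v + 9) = (v - 1)/(v - 3)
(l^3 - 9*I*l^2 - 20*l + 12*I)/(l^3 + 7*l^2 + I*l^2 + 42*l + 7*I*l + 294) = (l^2 - 3*I*l - 2)/(l^2 + 7*l*(1 + I) + 49*I)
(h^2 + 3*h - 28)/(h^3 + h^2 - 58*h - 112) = (h - 4)/(h^2 - 6*h - 16)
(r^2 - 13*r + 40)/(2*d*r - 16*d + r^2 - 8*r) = (r - 5)/(2*d + r)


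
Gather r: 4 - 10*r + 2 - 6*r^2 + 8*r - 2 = -6*r^2 - 2*r + 4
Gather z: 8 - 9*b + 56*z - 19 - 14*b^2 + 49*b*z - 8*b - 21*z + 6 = -14*b^2 - 17*b + z*(49*b + 35) - 5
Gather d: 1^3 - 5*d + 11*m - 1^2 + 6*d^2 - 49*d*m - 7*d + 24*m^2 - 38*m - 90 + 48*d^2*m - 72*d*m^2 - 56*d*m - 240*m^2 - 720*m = d^2*(48*m + 6) + d*(-72*m^2 - 105*m - 12) - 216*m^2 - 747*m - 90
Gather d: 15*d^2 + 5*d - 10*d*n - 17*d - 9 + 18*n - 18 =15*d^2 + d*(-10*n - 12) + 18*n - 27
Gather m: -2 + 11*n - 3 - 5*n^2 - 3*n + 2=-5*n^2 + 8*n - 3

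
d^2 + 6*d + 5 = (d + 1)*(d + 5)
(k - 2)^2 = k^2 - 4*k + 4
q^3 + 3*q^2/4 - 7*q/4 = q*(q - 1)*(q + 7/4)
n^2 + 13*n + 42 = (n + 6)*(n + 7)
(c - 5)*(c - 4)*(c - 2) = c^3 - 11*c^2 + 38*c - 40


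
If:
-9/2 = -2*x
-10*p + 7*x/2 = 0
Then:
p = 63/80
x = 9/4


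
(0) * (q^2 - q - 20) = 0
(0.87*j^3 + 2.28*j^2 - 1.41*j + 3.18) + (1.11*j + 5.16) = 0.87*j^3 + 2.28*j^2 - 0.3*j + 8.34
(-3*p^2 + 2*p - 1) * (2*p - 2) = -6*p^3 + 10*p^2 - 6*p + 2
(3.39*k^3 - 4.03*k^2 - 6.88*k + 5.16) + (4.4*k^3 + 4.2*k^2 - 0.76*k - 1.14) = 7.79*k^3 + 0.17*k^2 - 7.64*k + 4.02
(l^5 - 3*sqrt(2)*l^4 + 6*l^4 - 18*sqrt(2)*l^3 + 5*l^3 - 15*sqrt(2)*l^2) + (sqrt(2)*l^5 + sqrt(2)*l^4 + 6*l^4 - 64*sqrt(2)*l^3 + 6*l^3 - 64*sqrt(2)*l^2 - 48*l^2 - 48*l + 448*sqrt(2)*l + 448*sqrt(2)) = l^5 + sqrt(2)*l^5 - 2*sqrt(2)*l^4 + 12*l^4 - 82*sqrt(2)*l^3 + 11*l^3 - 79*sqrt(2)*l^2 - 48*l^2 - 48*l + 448*sqrt(2)*l + 448*sqrt(2)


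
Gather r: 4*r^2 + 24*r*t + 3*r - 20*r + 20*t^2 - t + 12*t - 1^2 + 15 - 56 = 4*r^2 + r*(24*t - 17) + 20*t^2 + 11*t - 42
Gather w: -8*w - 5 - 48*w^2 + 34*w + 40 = -48*w^2 + 26*w + 35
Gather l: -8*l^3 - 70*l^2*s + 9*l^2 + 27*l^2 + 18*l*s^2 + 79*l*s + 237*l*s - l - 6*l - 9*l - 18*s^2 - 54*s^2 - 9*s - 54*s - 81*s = -8*l^3 + l^2*(36 - 70*s) + l*(18*s^2 + 316*s - 16) - 72*s^2 - 144*s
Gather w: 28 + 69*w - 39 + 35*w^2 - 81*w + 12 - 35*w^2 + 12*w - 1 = 0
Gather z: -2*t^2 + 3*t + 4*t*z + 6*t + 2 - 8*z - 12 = -2*t^2 + 9*t + z*(4*t - 8) - 10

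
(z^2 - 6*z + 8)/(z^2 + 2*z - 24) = (z - 2)/(z + 6)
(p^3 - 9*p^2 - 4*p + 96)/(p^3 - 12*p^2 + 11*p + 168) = (p - 4)/(p - 7)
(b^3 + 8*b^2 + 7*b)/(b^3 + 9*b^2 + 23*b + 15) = b*(b + 7)/(b^2 + 8*b + 15)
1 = 1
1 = 1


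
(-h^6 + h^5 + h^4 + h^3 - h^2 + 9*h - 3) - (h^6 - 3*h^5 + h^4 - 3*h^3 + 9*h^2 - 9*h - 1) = -2*h^6 + 4*h^5 + 4*h^3 - 10*h^2 + 18*h - 2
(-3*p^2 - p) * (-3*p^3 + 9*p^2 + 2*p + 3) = 9*p^5 - 24*p^4 - 15*p^3 - 11*p^2 - 3*p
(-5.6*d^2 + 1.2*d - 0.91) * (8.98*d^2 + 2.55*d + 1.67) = -50.288*d^4 - 3.504*d^3 - 14.4638*d^2 - 0.3165*d - 1.5197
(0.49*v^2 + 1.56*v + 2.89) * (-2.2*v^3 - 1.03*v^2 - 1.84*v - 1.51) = -1.078*v^5 - 3.9367*v^4 - 8.8664*v^3 - 6.587*v^2 - 7.6732*v - 4.3639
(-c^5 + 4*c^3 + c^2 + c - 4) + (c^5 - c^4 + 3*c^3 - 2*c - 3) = -c^4 + 7*c^3 + c^2 - c - 7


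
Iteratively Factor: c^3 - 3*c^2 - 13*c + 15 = (c - 1)*(c^2 - 2*c - 15) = (c - 1)*(c + 3)*(c - 5)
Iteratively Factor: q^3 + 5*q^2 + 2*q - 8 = (q + 4)*(q^2 + q - 2) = (q - 1)*(q + 4)*(q + 2)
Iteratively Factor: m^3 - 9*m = (m + 3)*(m^2 - 3*m) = (m - 3)*(m + 3)*(m)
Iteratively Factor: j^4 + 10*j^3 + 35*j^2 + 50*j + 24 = (j + 1)*(j^3 + 9*j^2 + 26*j + 24) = (j + 1)*(j + 4)*(j^2 + 5*j + 6) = (j + 1)*(j + 2)*(j + 4)*(j + 3)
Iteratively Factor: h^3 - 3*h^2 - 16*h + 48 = (h + 4)*(h^2 - 7*h + 12) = (h - 3)*(h + 4)*(h - 4)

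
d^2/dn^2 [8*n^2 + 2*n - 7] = 16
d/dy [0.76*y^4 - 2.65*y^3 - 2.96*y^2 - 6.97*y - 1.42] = 3.04*y^3 - 7.95*y^2 - 5.92*y - 6.97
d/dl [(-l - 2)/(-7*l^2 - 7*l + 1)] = (7*l^2 + 7*l - 7*(l + 2)*(2*l + 1) - 1)/(7*l^2 + 7*l - 1)^2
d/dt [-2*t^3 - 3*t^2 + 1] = 6*t*(-t - 1)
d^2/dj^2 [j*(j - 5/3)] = 2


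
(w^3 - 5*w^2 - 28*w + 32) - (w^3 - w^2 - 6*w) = -4*w^2 - 22*w + 32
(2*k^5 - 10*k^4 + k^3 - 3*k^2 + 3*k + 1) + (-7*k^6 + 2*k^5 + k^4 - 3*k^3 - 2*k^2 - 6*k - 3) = -7*k^6 + 4*k^5 - 9*k^4 - 2*k^3 - 5*k^2 - 3*k - 2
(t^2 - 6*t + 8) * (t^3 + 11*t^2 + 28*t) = t^5 + 5*t^4 - 30*t^3 - 80*t^2 + 224*t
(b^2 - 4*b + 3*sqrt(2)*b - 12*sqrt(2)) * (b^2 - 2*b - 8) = b^4 - 6*b^3 + 3*sqrt(2)*b^3 - 18*sqrt(2)*b^2 + 32*b + 96*sqrt(2)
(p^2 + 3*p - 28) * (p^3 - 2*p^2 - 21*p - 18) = p^5 + p^4 - 55*p^3 - 25*p^2 + 534*p + 504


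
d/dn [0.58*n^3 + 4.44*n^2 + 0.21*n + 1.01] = 1.74*n^2 + 8.88*n + 0.21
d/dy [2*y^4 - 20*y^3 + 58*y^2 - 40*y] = 8*y^3 - 60*y^2 + 116*y - 40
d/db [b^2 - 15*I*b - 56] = 2*b - 15*I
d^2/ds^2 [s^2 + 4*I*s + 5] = 2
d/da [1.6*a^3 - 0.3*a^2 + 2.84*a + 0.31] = 4.8*a^2 - 0.6*a + 2.84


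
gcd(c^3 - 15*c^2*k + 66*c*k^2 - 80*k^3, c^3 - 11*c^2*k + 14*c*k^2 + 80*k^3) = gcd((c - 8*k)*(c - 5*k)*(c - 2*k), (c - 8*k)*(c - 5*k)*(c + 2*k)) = c^2 - 13*c*k + 40*k^2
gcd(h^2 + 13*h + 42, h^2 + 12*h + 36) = h + 6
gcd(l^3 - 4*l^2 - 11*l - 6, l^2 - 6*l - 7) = l + 1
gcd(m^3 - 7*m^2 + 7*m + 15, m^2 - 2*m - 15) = m - 5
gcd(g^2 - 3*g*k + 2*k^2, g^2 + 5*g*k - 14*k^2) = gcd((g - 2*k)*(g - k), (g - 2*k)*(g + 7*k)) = g - 2*k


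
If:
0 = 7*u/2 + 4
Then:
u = -8/7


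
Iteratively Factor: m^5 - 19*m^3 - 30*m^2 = (m - 5)*(m^4 + 5*m^3 + 6*m^2) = (m - 5)*(m + 3)*(m^3 + 2*m^2) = m*(m - 5)*(m + 3)*(m^2 + 2*m) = m^2*(m - 5)*(m + 3)*(m + 2)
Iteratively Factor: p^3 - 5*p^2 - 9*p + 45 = (p + 3)*(p^2 - 8*p + 15) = (p - 3)*(p + 3)*(p - 5)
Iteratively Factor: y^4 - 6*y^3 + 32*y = (y - 4)*(y^3 - 2*y^2 - 8*y) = y*(y - 4)*(y^2 - 2*y - 8) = y*(y - 4)*(y + 2)*(y - 4)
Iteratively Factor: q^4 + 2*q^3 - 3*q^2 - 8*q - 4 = (q + 2)*(q^3 - 3*q - 2) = (q - 2)*(q + 2)*(q^2 + 2*q + 1) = (q - 2)*(q + 1)*(q + 2)*(q + 1)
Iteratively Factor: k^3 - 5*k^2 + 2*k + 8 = (k + 1)*(k^2 - 6*k + 8) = (k - 4)*(k + 1)*(k - 2)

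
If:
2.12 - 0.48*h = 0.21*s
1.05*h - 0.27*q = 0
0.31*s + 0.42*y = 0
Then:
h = 0.592741935483871*y + 4.41666666666667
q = 2.30510752688172*y + 17.1759259259259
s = -1.35483870967742*y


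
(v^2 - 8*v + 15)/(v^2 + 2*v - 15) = (v - 5)/(v + 5)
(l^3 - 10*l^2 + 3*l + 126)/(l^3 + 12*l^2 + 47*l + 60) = (l^2 - 13*l + 42)/(l^2 + 9*l + 20)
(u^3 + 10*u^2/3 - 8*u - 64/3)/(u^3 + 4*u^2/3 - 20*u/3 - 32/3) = (u + 4)/(u + 2)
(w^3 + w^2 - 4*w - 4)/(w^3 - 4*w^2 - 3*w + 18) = (w^2 - w - 2)/(w^2 - 6*w + 9)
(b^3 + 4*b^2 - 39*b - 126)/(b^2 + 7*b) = b - 3 - 18/b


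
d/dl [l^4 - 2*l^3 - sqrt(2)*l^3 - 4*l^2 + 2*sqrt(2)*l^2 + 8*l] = 4*l^3 - 6*l^2 - 3*sqrt(2)*l^2 - 8*l + 4*sqrt(2)*l + 8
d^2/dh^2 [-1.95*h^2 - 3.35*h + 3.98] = -3.90000000000000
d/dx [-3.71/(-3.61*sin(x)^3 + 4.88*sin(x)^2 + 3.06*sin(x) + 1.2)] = (-40.1793*sin(x)^2 + 36.2096*sin(x) + 11.3526)*cos(x)/(-3.61*sin(x)^3 + 4.88*sin(x)^2 + 3.06*sin(x) + 1.2)^2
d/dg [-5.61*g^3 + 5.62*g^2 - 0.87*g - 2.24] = -16.83*g^2 + 11.24*g - 0.87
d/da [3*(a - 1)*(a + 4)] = 6*a + 9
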